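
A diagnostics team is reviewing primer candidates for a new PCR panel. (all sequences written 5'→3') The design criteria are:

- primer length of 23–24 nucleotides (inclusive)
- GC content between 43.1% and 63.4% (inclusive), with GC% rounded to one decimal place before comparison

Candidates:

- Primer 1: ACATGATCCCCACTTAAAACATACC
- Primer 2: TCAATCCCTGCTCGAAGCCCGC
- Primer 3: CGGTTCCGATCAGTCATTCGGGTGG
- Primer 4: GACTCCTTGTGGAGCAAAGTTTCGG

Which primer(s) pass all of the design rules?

Primer 1 (25 nt, A=10 T=5 G=1 C=9): length 25, outside 23–24 ✗; GC 10/25 = 40.0%, outside 43.1–63.4% ✗ — fails.
Primer 2 (22 nt, A=4 T=4 G=4 C=10): length 22, outside 23–24 ✗; GC 14/22 = 63.6%, outside 43.1–63.4% ✗ — fails.
Primer 3 (25 nt, A=3 T=7 G=9 C=6): length 25, outside 23–24 ✗; GC 15/25 = 60.0% ✓ — fails.
Primer 4 (25 nt, A=5 T=7 G=8 C=5): length 25, outside 23–24 ✗; GC 13/25 = 52.0% ✓ — fails.

None of the candidates satisfy all criteria.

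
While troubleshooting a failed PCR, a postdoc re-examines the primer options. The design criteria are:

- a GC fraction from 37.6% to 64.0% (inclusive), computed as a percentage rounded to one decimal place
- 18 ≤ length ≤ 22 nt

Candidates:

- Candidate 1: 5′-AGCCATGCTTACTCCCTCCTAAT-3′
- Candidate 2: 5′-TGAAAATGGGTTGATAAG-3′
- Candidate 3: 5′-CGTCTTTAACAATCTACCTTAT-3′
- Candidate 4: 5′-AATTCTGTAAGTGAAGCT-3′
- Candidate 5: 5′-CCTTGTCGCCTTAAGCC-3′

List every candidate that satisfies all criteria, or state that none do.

Candidate 1 (23 nt, A=5 T=7 G=2 C=9): GC 11/23 = 47.8% ✓; length 23, outside 18–22 ✗ — fails.
Candidate 2 (18 nt, A=7 T=5 G=6 C=0): GC 6/18 = 33.3%, outside 37.6–64.0% ✗; length 18 ✓ — fails.
Candidate 3 (22 nt, A=6 T=9 G=1 C=6): GC 7/22 = 31.8%, outside 37.6–64.0% ✗; length 22 ✓ — fails.
Candidate 4 (18 nt, A=6 T=6 G=4 C=2): GC 6/18 = 33.3%, outside 37.6–64.0% ✗; length 18 ✓ — fails.
Candidate 5 (17 nt, A=2 T=5 G=3 C=7): GC 10/17 = 58.8% ✓; length 17, outside 18–22 ✗ — fails.

None of the candidates satisfy all criteria.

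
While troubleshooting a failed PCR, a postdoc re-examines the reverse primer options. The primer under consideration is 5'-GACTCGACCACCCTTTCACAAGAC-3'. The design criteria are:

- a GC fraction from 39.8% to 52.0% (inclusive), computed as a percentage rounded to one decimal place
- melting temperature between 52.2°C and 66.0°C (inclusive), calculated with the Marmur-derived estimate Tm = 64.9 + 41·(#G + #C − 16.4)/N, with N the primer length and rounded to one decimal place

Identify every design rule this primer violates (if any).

Fails: GC content.

Base counts: A=7, T=4, G=3, C=10 (length 24).
GC content: GC 13/24 = 54.2%, outside 39.8–52.0% ✗
Tm: Tm = 64.9 + 41·(13 − 16.4)/24 = 59.1°C ✓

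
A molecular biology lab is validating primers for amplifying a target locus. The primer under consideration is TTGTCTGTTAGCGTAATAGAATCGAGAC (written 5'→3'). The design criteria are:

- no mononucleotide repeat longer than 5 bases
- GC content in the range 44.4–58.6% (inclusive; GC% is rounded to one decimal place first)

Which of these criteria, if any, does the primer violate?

Fails: GC content.

Base counts: A=8, T=9, G=7, C=4 (length 28).
homopolymer run: longest run = 2 ✓
GC content: GC 11/28 = 39.3%, outside 44.4–58.6% ✗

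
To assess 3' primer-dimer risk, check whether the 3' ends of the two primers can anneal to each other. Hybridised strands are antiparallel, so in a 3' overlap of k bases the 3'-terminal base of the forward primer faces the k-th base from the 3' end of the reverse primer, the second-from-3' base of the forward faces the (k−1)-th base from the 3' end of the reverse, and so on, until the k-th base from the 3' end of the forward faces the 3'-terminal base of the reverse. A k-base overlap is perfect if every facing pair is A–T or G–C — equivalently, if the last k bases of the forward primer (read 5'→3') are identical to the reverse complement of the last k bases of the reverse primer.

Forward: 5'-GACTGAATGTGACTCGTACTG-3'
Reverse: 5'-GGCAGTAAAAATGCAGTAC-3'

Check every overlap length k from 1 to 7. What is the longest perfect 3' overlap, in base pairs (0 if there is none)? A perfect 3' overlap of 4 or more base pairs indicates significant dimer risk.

Last 7 bases (5'→3') — forward …CGTACTG, reverse …GCAGTAC.
Reverse complement of the reverse primer's last 7 bases: GTACTGC; its first k bases are the reverse complement of the reverse primer's last k bases, so a perfect k-base overlap needs the forward primer's last k bases to equal them.
Comparing (forward last k vs required): k=1: G vs G ✓; k=2: TG vs GT ✗; k=3: CTG vs GTA ✗; k=4: ACTG vs GTAC ✗; k=5: TACTG vs GTACT ✗; k=6: GTACTG vs GTACTG ✓; k=7: CGTACTG vs GTACTGC ✗.
Perfect overlaps at k = 1, 6; the largest is 6.

Longest perfect overlap: 6 complementary base pairs; significant dimer risk (threshold 4).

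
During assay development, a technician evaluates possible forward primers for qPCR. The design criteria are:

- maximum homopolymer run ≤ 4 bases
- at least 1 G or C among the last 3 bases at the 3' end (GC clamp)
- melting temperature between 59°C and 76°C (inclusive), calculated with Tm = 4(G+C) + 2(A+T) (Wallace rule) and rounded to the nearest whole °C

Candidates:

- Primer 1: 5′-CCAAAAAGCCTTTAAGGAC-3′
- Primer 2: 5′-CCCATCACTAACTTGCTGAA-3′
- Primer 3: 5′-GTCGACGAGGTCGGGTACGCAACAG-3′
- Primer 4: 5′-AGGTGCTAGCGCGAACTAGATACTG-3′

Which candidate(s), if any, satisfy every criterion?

Primer 4 only.

Primer 1 (19 nt, A=8 T=3 G=3 C=5): longest run = 5, exceeds 4 ✗; 3' end GAC has 2 G/C ✓; Tm = 2·11 + 4·8 = 54°C, outside 59–76°C ✗ — fails.
Primer 2 (20 nt, A=6 T=5 G=2 C=7): longest run = 3 ✓; 3' end GAA has 1 G/C ✓; Tm = 2·11 + 4·9 = 58°C, outside 59–76°C ✗ — fails.
Primer 3 (25 nt, A=6 T=3 G=10 C=6): longest run = 3 ✓; 3' end CAG has 2 G/C ✓; Tm = 2·9 + 4·16 = 82°C, outside 59–76°C ✗ — fails.
Primer 4 (25 nt, A=7 T=5 G=8 C=5): longest run = 2 ✓; 3' end CTG has 2 G/C ✓; Tm = 2·12 + 4·13 = 76°C ✓ — passes.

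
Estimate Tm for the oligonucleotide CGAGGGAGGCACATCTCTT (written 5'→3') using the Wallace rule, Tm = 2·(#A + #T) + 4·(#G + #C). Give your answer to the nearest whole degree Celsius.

Base counts: A=4, T=4, G=6, C=5 (length 19).
Tm = 2·(4+4) + 4·(6+5) = 2·8 + 4·11 = 16 + 44 = 60°C.

60°C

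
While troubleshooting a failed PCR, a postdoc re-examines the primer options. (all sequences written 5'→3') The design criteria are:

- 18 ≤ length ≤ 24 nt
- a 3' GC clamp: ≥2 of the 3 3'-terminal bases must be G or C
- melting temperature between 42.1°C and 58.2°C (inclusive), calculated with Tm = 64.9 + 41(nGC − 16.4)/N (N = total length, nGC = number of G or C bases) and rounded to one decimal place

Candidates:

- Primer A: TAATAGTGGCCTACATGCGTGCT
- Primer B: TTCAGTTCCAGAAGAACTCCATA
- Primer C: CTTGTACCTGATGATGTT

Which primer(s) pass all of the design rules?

Primer A only.

Primer A (23 nt, A=5 T=7 G=6 C=5): length 23 ✓; 3' end GCT has 2 G/C ✓; Tm = 64.9 + 41·(11 − 16.4)/23 = 55.3°C ✓ — passes.
Primer B (23 nt, A=8 T=6 G=3 C=6): length 23 ✓; 3' end ATA has 0 G/C, need ≥2 ✗; Tm = 64.9 + 41·(9 − 16.4)/23 = 51.7°C ✓ — fails.
Primer C (18 nt, A=3 T=8 G=4 C=3): length 18 ✓; 3' end GTT has 1 G/C, need ≥2 ✗; Tm = 64.9 + 41·(7 − 16.4)/18 = 43.5°C ✓ — fails.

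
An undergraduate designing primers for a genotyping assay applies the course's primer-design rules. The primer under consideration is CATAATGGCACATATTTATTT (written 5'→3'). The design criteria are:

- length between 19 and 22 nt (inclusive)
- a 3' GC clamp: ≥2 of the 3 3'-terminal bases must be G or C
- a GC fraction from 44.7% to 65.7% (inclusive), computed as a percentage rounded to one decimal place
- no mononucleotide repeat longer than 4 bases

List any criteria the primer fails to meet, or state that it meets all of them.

Base counts: A=7, T=9, G=2, C=3 (length 21).
length: length 21 ✓
GC clamp: 3' end TTT has 0 G/C, need ≥2 ✗
GC content: GC 5/21 = 23.8%, outside 44.7–65.7% ✗
homopolymer run: longest run = 3 ✓

Fails: GC clamp, GC content.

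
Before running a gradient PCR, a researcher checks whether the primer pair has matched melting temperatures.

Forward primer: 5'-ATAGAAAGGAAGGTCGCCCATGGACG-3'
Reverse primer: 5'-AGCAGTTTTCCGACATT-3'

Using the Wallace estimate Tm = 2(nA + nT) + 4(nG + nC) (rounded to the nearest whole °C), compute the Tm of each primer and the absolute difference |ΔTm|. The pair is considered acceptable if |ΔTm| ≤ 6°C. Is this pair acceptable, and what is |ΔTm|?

|ΔTm| = 32°C; the pair is not acceptable.

Forward: A=9 T=3 G=9 C=5 → Tm = 2·12 + 4·14 = 80°C.
Reverse: A=4 T=6 G=3 C=4 → Tm = 2·10 + 4·7 = 48°C.
|ΔTm| = |80 − 48| = 32°C, > 6°C.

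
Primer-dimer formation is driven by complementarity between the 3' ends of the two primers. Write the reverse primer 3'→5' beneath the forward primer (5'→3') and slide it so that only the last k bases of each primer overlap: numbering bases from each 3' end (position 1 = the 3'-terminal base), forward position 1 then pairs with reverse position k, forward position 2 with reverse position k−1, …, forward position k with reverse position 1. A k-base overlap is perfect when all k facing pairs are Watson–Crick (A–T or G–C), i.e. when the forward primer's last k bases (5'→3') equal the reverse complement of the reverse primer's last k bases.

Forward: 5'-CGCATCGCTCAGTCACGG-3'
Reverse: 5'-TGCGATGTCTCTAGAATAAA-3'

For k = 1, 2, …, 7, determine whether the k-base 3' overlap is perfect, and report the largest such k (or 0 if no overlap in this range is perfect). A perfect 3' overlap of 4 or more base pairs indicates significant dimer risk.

Longest perfect overlap: 0 complementary base pairs; below the dimer-risk threshold (threshold 4).

Last 7 bases (5'→3') — forward …GTCACGG, reverse …GAATAAA.
Reverse complement of the reverse primer's last 7 bases: TTTATTC; its first k bases are the reverse complement of the reverse primer's last k bases, so a perfect k-base overlap needs the forward primer's last k bases to equal them.
Comparing (forward last k vs required): k=1: G vs T ✗; k=2: GG vs TT ✗; k=3: CGG vs TTT ✗; k=4: ACGG vs TTTA ✗; k=5: CACGG vs TTTAT ✗; k=6: TCACGG vs TTTATT ✗; k=7: GTCACGG vs TTTATTC ✗.
No overlap length from 1 to 7 is perfect, so the longest perfect 3' overlap is 0.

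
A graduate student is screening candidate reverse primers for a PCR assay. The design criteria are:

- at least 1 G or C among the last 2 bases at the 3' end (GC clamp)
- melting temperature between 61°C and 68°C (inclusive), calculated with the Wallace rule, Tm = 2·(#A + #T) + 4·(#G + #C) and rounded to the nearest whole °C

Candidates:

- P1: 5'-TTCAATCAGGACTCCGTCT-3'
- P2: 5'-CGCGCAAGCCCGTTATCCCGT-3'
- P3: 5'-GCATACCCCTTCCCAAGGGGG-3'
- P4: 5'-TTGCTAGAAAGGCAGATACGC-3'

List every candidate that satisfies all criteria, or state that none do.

P1 (19 nt, A=4 T=6 G=3 C=6): 3' end CT has 1 G/C ✓; Tm = 2·10 + 4·9 = 56°C, outside 61–68°C ✗ — fails.
P2 (21 nt, A=3 T=4 G=5 C=9): 3' end GT has 1 G/C ✓; Tm = 2·7 + 4·14 = 70°C, outside 61–68°C ✗ — fails.
P3 (21 nt, A=4 T=3 G=6 C=8): 3' end GG has 2 G/C ✓; Tm = 2·7 + 4·14 = 70°C, outside 61–68°C ✗ — fails.
P4 (21 nt, A=7 T=4 G=6 C=4): 3' end GC has 2 G/C ✓; Tm = 2·11 + 4·10 = 62°C ✓ — passes.

P4 only.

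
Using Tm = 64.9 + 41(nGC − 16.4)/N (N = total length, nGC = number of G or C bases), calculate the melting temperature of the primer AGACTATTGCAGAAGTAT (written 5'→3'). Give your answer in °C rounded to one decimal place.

41.2°C

Base counts: A=7, T=5, G=4, C=2; G+C = 6, N = 18.
Tm = 64.9 + 41·(6 − 16.4)/18 = 64.9 + -426.40/18 = 41.2°C.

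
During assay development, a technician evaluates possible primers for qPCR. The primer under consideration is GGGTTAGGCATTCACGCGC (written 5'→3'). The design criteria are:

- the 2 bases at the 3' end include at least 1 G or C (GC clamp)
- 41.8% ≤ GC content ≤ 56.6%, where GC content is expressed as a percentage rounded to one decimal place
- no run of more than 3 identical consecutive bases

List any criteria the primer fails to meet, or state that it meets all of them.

Fails: GC content.

Base counts: A=3, T=4, G=7, C=5 (length 19).
GC clamp: 3' end GC has 2 G/C ✓
GC content: GC 12/19 = 63.2%, outside 41.8–56.6% ✗
homopolymer run: longest run = 3 ✓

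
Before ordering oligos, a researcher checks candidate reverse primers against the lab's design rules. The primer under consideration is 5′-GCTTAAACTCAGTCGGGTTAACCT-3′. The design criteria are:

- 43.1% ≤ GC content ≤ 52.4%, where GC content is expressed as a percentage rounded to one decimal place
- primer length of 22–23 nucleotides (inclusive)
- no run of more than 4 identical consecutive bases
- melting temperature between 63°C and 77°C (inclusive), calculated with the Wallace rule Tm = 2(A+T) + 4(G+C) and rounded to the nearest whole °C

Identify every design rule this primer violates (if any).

Base counts: A=6, T=7, G=5, C=6 (length 24).
GC content: GC 11/24 = 45.8% ✓
length: length 24, outside 22–23 ✗
homopolymer run: longest run = 3 ✓
Tm: Tm = 2·13 + 4·11 = 70°C ✓

Fails: length.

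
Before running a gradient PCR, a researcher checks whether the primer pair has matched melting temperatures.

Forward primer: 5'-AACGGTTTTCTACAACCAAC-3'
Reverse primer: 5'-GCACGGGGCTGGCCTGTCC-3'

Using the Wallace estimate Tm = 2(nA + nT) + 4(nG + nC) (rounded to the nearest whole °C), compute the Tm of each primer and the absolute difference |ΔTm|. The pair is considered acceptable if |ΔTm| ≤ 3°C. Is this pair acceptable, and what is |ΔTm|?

|ΔTm| = 12°C; the pair is not acceptable.

Forward: A=7 T=5 G=2 C=6 → Tm = 2·12 + 4·8 = 56°C.
Reverse: A=1 T=3 G=8 C=7 → Tm = 2·4 + 4·15 = 68°C.
|ΔTm| = |56 − 68| = 12°C, > 3°C.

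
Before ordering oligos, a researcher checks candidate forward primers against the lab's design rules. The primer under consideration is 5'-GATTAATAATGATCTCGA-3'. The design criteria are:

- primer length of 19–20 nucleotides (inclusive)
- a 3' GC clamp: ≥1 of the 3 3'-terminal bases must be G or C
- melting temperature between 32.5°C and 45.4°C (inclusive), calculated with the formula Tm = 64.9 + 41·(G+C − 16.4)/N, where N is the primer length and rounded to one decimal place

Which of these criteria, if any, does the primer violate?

Fails: length.

Base counts: A=7, T=6, G=3, C=2 (length 18).
length: length 18, outside 19–20 ✗
GC clamp: 3' end CGA has 2 G/C ✓
Tm: Tm = 64.9 + 41·(5 − 16.4)/18 = 38.9°C ✓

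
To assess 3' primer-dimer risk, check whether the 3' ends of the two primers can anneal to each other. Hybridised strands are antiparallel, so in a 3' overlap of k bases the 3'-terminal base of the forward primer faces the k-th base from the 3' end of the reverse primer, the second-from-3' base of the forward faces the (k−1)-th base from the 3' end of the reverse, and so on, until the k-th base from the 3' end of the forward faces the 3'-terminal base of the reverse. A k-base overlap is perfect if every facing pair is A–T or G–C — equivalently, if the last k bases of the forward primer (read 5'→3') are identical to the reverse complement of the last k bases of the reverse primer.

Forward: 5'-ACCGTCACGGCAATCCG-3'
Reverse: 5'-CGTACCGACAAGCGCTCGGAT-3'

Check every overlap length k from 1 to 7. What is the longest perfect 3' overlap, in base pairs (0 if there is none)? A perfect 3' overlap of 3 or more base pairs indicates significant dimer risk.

Longest perfect overlap: 5 complementary base pairs; significant dimer risk (threshold 3).

Last 7 bases (5'→3') — forward …CAATCCG, reverse …CTCGGAT.
Reverse complement of the reverse primer's last 7 bases: ATCCGAG; its first k bases are the reverse complement of the reverse primer's last k bases, so a perfect k-base overlap needs the forward primer's last k bases to equal them.
Comparing (forward last k vs required): k=1: G vs A ✗; k=2: CG vs AT ✗; k=3: CCG vs ATC ✗; k=4: TCCG vs ATCC ✗; k=5: ATCCG vs ATCCG ✓; k=6: AATCCG vs ATCCGA ✗; k=7: CAATCCG vs ATCCGAG ✗.
Only k = 5 is perfect, so the longest perfect 3' overlap is 5.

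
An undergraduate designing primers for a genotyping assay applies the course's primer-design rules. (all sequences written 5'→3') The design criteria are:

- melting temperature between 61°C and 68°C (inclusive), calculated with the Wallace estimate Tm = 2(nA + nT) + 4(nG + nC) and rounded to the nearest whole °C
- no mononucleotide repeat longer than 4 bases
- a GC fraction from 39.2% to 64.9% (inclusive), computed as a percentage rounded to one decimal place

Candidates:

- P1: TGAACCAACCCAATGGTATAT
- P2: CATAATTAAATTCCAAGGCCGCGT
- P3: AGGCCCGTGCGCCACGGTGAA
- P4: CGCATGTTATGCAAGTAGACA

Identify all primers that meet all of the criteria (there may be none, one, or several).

P2 only.

P1 (21 nt, A=8 T=5 G=3 C=5): Tm = 2·13 + 4·8 = 58°C, outside 61–68°C ✗; longest run = 3 ✓; GC 8/21 = 38.1%, outside 39.2–64.9% ✗ — fails.
P2 (24 nt, A=8 T=6 G=4 C=6): Tm = 2·14 + 4·10 = 68°C ✓; longest run = 3 ✓; GC 10/24 = 41.7% ✓ — passes.
P3 (21 nt, A=4 T=2 G=8 C=7): Tm = 2·6 + 4·15 = 72°C, outside 61–68°C ✗; longest run = 3 ✓; GC 15/21 = 71.4%, outside 39.2–64.9% ✗ — fails.
P4 (21 nt, A=7 T=5 G=5 C=4): Tm = 2·12 + 4·9 = 60°C, outside 61–68°C ✗; longest run = 2 ✓; GC 9/21 = 42.9% ✓ — fails.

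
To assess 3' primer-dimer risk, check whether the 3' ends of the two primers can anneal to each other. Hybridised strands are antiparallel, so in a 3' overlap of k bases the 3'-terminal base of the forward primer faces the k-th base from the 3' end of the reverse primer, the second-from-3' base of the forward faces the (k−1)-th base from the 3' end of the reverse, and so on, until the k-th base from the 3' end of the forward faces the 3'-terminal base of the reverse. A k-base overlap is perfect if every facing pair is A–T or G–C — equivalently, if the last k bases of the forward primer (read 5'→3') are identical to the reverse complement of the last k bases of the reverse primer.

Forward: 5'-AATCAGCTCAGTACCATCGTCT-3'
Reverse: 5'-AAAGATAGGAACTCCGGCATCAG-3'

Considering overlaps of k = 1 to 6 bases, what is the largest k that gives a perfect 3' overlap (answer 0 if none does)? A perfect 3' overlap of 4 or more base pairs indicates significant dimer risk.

Last 6 bases (5'→3') — forward …TCGTCT, reverse …CATCAG.
Reverse complement of the reverse primer's last 6 bases: CTGATG; its first k bases are the reverse complement of the reverse primer's last k bases, so a perfect k-base overlap needs the forward primer's last k bases to equal them.
Comparing (forward last k vs required): k=1: T vs C ✗; k=2: CT vs CT ✓; k=3: TCT vs CTG ✗; k=4: GTCT vs CTGA ✗; k=5: CGTCT vs CTGAT ✗; k=6: TCGTCT vs CTGATG ✗.
Only k = 2 is perfect, so the longest perfect 3' overlap is 2.

Longest perfect overlap: 2 complementary base pairs; below the dimer-risk threshold (threshold 4).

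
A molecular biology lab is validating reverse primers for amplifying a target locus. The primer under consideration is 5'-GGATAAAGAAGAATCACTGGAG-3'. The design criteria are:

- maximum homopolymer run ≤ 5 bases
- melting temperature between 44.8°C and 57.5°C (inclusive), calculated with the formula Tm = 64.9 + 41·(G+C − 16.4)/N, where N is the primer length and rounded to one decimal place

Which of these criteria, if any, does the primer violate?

Meets all criteria.

Base counts: A=10, T=3, G=7, C=2 (length 22).
homopolymer run: longest run = 3 ✓
Tm: Tm = 64.9 + 41·(9 − 16.4)/22 = 51.1°C ✓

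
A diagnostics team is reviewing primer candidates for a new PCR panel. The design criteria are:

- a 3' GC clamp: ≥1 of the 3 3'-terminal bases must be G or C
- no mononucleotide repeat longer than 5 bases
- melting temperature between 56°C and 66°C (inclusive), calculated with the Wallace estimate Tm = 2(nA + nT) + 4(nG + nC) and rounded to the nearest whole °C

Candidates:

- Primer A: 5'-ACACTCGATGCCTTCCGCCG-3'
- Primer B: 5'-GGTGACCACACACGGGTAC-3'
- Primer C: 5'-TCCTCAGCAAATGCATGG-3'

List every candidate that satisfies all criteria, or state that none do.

Primer A (20 nt, A=3 T=4 G=4 C=9): 3' end CCG has 3 G/C ✓; longest run = 2 ✓; Tm = 2·7 + 4·13 = 66°C ✓ — passes.
Primer B (19 nt, A=5 T=2 G=6 C=6): 3' end TAC has 1 G/C ✓; longest run = 3 ✓; Tm = 2·7 + 4·12 = 62°C ✓ — passes.
Primer C (18 nt, A=5 T=4 G=4 C=5): 3' end TGG has 2 G/C ✓; longest run = 3 ✓; Tm = 2·9 + 4·9 = 54°C, outside 56–66°C ✗ — fails.

Primer A and Primer B.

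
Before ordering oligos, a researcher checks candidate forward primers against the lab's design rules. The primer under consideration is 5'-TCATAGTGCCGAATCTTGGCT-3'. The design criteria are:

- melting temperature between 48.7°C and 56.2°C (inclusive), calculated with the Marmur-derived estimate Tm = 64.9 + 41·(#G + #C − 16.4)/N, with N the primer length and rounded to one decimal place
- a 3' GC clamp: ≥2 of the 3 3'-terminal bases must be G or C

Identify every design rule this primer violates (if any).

Base counts: A=4, T=7, G=5, C=5 (length 21).
Tm: Tm = 64.9 + 41·(10 − 16.4)/21 = 52.4°C ✓
GC clamp: 3' end GCT has 2 G/C ✓

Meets all criteria.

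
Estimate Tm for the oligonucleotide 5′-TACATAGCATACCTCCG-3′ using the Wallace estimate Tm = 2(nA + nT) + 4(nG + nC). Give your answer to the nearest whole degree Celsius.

50°C

Base counts: A=5, T=4, G=2, C=6 (length 17).
Tm = 2·(5+4) + 4·(2+6) = 2·9 + 4·8 = 18 + 32 = 50°C.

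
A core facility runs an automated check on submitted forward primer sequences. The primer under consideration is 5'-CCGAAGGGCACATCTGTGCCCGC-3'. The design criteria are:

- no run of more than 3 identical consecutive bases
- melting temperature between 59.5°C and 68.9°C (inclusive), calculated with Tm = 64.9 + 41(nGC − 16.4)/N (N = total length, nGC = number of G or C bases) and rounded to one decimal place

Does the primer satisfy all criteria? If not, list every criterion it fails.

Base counts: A=4, T=3, G=7, C=9 (length 23).
homopolymer run: longest run = 3 ✓
Tm: Tm = 64.9 + 41·(16 − 16.4)/23 = 64.2°C ✓

Meets all criteria.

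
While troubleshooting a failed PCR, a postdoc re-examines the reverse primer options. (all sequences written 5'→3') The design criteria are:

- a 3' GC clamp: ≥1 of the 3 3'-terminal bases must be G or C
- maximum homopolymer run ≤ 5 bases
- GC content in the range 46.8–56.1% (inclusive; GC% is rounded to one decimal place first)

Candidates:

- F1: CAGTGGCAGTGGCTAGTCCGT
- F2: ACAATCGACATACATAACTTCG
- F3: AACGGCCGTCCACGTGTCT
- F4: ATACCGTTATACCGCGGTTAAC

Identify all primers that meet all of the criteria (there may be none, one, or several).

F1 (21 nt, A=3 T=5 G=8 C=5): 3' end CGT has 2 G/C ✓; longest run = 2 ✓; GC 13/21 = 61.9%, outside 46.8–56.1% ✗ — fails.
F2 (22 nt, A=9 T=5 G=2 C=6): 3' end TCG has 2 G/C ✓; longest run = 2 ✓; GC 8/22 = 36.4%, outside 46.8–56.1% ✗ — fails.
F3 (19 nt, A=3 T=4 G=5 C=7): 3' end TCT has 1 G/C ✓; longest run = 2 ✓; GC 12/19 = 63.2%, outside 46.8–56.1% ✗ — fails.
F4 (22 nt, A=6 T=6 G=4 C=6): 3' end AAC has 1 G/C ✓; longest run = 2 ✓; GC 10/22 = 45.5%, outside 46.8–56.1% ✗ — fails.

None of the candidates satisfy all criteria.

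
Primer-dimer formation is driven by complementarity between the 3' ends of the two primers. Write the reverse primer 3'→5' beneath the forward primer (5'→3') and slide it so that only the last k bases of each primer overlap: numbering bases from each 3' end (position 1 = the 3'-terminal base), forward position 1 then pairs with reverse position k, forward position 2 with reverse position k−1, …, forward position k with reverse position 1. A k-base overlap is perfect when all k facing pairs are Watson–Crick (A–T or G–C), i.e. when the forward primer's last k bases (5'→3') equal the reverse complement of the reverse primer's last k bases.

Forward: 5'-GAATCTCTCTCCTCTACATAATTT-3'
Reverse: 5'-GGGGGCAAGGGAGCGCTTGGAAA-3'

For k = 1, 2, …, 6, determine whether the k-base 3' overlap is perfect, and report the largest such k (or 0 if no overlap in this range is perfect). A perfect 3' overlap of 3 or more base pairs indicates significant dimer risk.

Last 6 bases (5'→3') — forward …TAATTT, reverse …TGGAAA.
Reverse complement of the reverse primer's last 6 bases: TTTCCA; its first k bases are the reverse complement of the reverse primer's last k bases, so a perfect k-base overlap needs the forward primer's last k bases to equal them.
Comparing (forward last k vs required): k=1: T vs T ✓; k=2: TT vs TT ✓; k=3: TTT vs TTT ✓; k=4: ATTT vs TTTC ✗; k=5: AATTT vs TTTCC ✗; k=6: TAATTT vs TTTCCA ✗.
Perfect overlaps at k = 1, 2, 3; the largest is 3.

Longest perfect overlap: 3 complementary base pairs; significant dimer risk (threshold 3).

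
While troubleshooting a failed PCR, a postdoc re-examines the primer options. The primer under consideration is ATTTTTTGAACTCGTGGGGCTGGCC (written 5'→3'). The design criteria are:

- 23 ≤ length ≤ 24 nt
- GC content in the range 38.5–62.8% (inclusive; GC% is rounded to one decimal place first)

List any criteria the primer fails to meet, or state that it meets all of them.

Fails: length.

Base counts: A=3, T=9, G=8, C=5 (length 25).
length: length 25, outside 23–24 ✗
GC content: GC 13/25 = 52.0% ✓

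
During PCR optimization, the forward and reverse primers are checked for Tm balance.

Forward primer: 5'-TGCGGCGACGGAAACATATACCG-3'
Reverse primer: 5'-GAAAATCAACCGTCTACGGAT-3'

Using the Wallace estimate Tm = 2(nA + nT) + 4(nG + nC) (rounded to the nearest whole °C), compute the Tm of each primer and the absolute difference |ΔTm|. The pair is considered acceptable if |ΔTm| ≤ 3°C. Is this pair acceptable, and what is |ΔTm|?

|ΔTm| = 12°C; the pair is not acceptable.

Forward: A=7 T=3 G=7 C=6 → Tm = 2·10 + 4·13 = 72°C.
Reverse: A=8 T=4 G=4 C=5 → Tm = 2·12 + 4·9 = 60°C.
|ΔTm| = |72 − 60| = 12°C, > 3°C.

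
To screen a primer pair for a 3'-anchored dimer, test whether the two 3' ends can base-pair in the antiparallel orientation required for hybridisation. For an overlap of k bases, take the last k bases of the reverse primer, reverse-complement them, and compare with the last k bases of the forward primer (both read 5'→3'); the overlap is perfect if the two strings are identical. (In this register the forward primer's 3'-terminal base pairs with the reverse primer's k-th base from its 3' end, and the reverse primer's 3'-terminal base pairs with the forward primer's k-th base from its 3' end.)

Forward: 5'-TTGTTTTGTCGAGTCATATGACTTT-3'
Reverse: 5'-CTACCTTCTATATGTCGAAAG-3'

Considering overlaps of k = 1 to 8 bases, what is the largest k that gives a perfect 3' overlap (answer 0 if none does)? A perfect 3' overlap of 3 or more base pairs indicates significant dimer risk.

Last 8 bases (5'→3') — forward …ATGACTTT, reverse …GTCGAAAG.
Reverse complement of the reverse primer's last 8 bases: CTTTCGAC; its first k bases are the reverse complement of the reverse primer's last k bases, so a perfect k-base overlap needs the forward primer's last k bases to equal them.
Comparing (forward last k vs required): k=1: T vs C ✗; k=2: TT vs CT ✗; k=3: TTT vs CTT ✗; k=4: CTTT vs CTTT ✓; k=5: ACTTT vs CTTTC ✗; k=6: GACTTT vs CTTTCG ✗; k=7: TGACTTT vs CTTTCGA ✗; k=8: ATGACTTT vs CTTTCGAC ✗.
Only k = 4 is perfect, so the longest perfect 3' overlap is 4.

Longest perfect overlap: 4 complementary base pairs; significant dimer risk (threshold 3).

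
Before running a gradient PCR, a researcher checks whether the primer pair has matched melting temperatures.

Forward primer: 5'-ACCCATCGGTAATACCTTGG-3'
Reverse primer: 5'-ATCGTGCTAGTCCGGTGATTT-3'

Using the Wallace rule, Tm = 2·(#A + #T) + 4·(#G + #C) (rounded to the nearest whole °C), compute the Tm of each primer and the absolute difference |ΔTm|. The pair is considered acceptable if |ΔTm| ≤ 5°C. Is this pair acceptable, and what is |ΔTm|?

Forward: A=5 T=5 G=4 C=6 → Tm = 2·10 + 4·10 = 60°C.
Reverse: A=3 T=8 G=6 C=4 → Tm = 2·11 + 4·10 = 62°C.
|ΔTm| = |60 − 62| = 2°C, ≤ 5°C.

|ΔTm| = 2°C; the pair is acceptable.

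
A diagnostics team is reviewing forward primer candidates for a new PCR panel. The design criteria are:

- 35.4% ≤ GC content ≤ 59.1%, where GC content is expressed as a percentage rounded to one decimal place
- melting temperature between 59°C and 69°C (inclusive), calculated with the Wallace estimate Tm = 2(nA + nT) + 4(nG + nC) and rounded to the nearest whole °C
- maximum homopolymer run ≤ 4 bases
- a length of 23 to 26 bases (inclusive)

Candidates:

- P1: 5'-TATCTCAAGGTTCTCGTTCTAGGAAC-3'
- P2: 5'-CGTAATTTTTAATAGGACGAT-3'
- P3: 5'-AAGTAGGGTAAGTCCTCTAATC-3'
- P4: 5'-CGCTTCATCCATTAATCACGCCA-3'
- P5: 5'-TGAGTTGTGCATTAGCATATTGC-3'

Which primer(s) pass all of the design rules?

P4 and P5.

P1 (26 nt, A=6 T=9 G=5 C=6): GC 11/26 = 42.3% ✓; Tm = 2·15 + 4·11 = 74°C, outside 59–69°C ✗; longest run = 2 ✓; length 26 ✓ — fails.
P2 (21 nt, A=7 T=8 G=4 C=2): GC 6/21 = 28.6%, outside 35.4–59.1% ✗; Tm = 2·15 + 4·6 = 54°C, outside 59–69°C ✗; longest run = 5, exceeds 4 ✗; length 21, outside 23–26 ✗ — fails.
P3 (22 nt, A=7 T=6 G=5 C=4): GC 9/22 = 40.9% ✓; Tm = 2·13 + 4·9 = 62°C ✓; longest run = 3 ✓; length 22, outside 23–26 ✗ — fails.
P4 (23 nt, A=6 T=6 G=2 C=9): GC 11/23 = 47.8% ✓; Tm = 2·12 + 4·11 = 68°C ✓; longest run = 2 ✓; length 23 ✓ — passes.
P5 (23 nt, A=5 T=9 G=6 C=3): GC 9/23 = 39.1% ✓; Tm = 2·14 + 4·9 = 64°C ✓; longest run = 2 ✓; length 23 ✓ — passes.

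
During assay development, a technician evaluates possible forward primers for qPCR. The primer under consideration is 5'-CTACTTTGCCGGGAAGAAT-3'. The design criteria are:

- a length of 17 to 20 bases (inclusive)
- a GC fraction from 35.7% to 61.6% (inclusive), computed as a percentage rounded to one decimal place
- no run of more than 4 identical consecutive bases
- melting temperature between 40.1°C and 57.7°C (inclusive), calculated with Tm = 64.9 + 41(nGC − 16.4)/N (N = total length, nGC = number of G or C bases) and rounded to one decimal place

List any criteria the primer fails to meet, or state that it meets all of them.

Meets all criteria.

Base counts: A=5, T=5, G=5, C=4 (length 19).
length: length 19 ✓
GC content: GC 9/19 = 47.4% ✓
homopolymer run: longest run = 3 ✓
Tm: Tm = 64.9 + 41·(9 − 16.4)/19 = 48.9°C ✓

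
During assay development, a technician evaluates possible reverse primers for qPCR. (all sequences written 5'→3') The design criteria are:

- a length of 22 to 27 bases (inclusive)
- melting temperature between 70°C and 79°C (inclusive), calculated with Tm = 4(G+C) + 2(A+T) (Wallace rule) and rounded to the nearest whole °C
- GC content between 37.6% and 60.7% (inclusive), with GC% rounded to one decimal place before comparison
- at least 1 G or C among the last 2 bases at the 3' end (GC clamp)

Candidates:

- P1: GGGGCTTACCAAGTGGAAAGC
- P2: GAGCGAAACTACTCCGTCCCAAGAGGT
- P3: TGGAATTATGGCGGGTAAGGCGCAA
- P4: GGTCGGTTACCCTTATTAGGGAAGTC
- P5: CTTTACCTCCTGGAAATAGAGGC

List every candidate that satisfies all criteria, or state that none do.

P1 (21 nt, A=6 T=3 G=8 C=4): length 21, outside 22–27 ✗; Tm = 2·9 + 4·12 = 66°C, outside 70–79°C ✗; GC 12/21 = 57.1% ✓; 3' end GC has 2 G/C ✓ — fails.
P2 (27 nt, A=8 T=4 G=7 C=8): length 27 ✓; Tm = 2·12 + 4·15 = 84°C, outside 70–79°C ✗; GC 15/27 = 55.6% ✓; 3' end GT has 1 G/C ✓ — fails.
P3 (25 nt, A=7 T=5 G=10 C=3): length 25 ✓; Tm = 2·12 + 4·13 = 76°C ✓; GC 13/25 = 52.0% ✓; 3' end AA has 0 G/C, need ≥1 ✗ — fails.
P4 (26 nt, A=5 T=8 G=8 C=5): length 26 ✓; Tm = 2·13 + 4·13 = 78°C ✓; GC 13/26 = 50.0% ✓; 3' end TC has 1 G/C ✓ — passes.
P5 (23 nt, A=6 T=6 G=5 C=6): length 23 ✓; Tm = 2·12 + 4·11 = 68°C, outside 70–79°C ✗; GC 11/23 = 47.8% ✓; 3' end GC has 2 G/C ✓ — fails.

P4 only.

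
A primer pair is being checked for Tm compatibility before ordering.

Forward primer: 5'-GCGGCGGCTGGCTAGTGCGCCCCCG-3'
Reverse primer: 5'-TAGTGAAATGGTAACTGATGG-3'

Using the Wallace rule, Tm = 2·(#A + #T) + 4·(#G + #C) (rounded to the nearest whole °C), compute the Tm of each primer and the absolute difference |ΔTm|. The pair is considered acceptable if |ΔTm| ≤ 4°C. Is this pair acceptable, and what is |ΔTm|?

Forward: A=1 T=3 G=11 C=10 → Tm = 2·4 + 4·21 = 92°C.
Reverse: A=7 T=6 G=7 C=1 → Tm = 2·13 + 4·8 = 58°C.
|ΔTm| = |92 − 58| = 34°C, > 4°C.

|ΔTm| = 34°C; the pair is not acceptable.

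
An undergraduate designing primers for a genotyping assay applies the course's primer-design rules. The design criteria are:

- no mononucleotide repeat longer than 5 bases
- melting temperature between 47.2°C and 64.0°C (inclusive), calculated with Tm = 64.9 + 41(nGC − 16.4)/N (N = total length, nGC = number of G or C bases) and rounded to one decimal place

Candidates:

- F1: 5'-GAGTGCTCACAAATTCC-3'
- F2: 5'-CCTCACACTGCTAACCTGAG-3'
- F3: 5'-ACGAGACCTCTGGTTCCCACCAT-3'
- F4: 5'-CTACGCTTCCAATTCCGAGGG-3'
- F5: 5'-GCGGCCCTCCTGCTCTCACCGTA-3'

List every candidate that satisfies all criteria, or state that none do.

F1 (17 nt, A=5 T=4 G=3 C=5): longest run = 3 ✓; Tm = 64.9 + 41·(8 − 16.4)/17 = 44.6°C, outside 47.2–64.0°C ✗ — fails.
F2 (20 nt, A=5 T=4 G=3 C=8): longest run = 2 ✓; Tm = 64.9 + 41·(11 − 16.4)/20 = 53.8°C ✓ — passes.
F3 (23 nt, A=5 T=5 G=4 C=9): longest run = 3 ✓; Tm = 64.9 + 41·(13 − 16.4)/23 = 58.8°C ✓ — passes.
F4 (21 nt, A=4 T=5 G=5 C=7): longest run = 3 ✓; Tm = 64.9 + 41·(12 − 16.4)/21 = 56.3°C ✓ — passes.
F5 (23 nt, A=2 T=5 G=5 C=11): longest run = 3 ✓; Tm = 64.9 + 41·(16 − 16.4)/23 = 64.2°C, outside 47.2–64.0°C ✗ — fails.

F2, F3 and F4.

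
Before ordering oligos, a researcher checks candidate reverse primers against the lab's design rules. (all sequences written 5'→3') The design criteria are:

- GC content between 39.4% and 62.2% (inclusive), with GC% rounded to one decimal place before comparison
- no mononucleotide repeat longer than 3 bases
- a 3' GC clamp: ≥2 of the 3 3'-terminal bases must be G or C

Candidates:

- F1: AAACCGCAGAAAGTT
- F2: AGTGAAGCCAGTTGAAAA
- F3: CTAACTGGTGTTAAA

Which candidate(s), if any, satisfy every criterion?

F1 (15 nt, A=7 T=2 G=3 C=3): GC 6/15 = 40.0% ✓; longest run = 3 ✓; 3' end GTT has 1 G/C, need ≥2 ✗ — fails.
F2 (18 nt, A=8 T=3 G=5 C=2): GC 7/18 = 38.9%, outside 39.4–62.2% ✗; longest run = 4, exceeds 3 ✗; 3' end AAA has 0 G/C, need ≥2 ✗ — fails.
F3 (15 nt, A=5 T=5 G=3 C=2): GC 5/15 = 33.3%, outside 39.4–62.2% ✗; longest run = 3 ✓; 3' end AAA has 0 G/C, need ≥2 ✗ — fails.

None of the candidates satisfy all criteria.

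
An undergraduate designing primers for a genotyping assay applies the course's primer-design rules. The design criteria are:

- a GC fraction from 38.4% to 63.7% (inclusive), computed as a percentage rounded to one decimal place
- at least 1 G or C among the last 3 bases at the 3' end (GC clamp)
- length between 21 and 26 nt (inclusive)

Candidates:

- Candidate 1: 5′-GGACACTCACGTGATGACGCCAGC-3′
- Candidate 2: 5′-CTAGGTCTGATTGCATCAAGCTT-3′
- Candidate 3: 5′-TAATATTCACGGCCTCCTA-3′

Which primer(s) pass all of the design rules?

Candidate 1 (24 nt, A=6 T=3 G=7 C=8): GC 15/24 = 62.5% ✓; 3' end AGC has 2 G/C ✓; length 24 ✓ — passes.
Candidate 2 (23 nt, A=5 T=8 G=5 C=5): GC 10/23 = 43.5% ✓; 3' end CTT has 1 G/C ✓; length 23 ✓ — passes.
Candidate 3 (19 nt, A=5 T=6 G=2 C=6): GC 8/19 = 42.1% ✓; 3' end CTA has 1 G/C ✓; length 19, outside 21–26 ✗ — fails.

Candidate 1 and Candidate 2.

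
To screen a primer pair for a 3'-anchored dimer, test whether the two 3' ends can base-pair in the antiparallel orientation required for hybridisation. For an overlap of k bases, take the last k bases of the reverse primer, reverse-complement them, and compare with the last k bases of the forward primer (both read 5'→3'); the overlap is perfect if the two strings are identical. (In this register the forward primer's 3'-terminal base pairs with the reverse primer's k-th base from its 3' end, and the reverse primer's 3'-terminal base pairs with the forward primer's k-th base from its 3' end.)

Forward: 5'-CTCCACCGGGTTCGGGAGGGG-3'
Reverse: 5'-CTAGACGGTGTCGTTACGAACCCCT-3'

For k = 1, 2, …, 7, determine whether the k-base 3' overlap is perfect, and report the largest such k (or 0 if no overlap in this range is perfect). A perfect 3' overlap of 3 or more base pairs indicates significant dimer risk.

Last 7 bases (5'→3') — forward …GGAGGGG, reverse …AACCCCT.
Reverse complement of the reverse primer's last 7 bases: AGGGGTT; its first k bases are the reverse complement of the reverse primer's last k bases, so a perfect k-base overlap needs the forward primer's last k bases to equal them.
Comparing (forward last k vs required): k=1: G vs A ✗; k=2: GG vs AG ✗; k=3: GGG vs AGG ✗; k=4: GGGG vs AGGG ✗; k=5: AGGGG vs AGGGG ✓; k=6: GAGGGG vs AGGGGT ✗; k=7: GGAGGGG vs AGGGGTT ✗.
Only k = 5 is perfect, so the longest perfect 3' overlap is 5.

Longest perfect overlap: 5 complementary base pairs; significant dimer risk (threshold 3).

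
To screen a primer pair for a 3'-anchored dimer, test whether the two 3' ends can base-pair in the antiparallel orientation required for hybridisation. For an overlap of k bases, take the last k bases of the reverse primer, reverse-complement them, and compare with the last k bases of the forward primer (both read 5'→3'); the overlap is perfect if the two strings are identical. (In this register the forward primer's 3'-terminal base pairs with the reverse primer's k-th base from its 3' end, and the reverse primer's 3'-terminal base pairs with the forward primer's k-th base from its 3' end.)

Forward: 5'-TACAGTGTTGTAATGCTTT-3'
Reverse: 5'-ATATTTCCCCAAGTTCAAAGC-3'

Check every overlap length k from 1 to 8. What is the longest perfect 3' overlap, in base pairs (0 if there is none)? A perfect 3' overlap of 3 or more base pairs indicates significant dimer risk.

Longest perfect overlap: 5 complementary base pairs; significant dimer risk (threshold 3).

Last 8 bases (5'→3') — forward …AATGCTTT, reverse …TTCAAAGC.
Reverse complement of the reverse primer's last 8 bases: GCTTTGAA; its first k bases are the reverse complement of the reverse primer's last k bases, so a perfect k-base overlap needs the forward primer's last k bases to equal them.
Comparing (forward last k vs required): k=1: T vs G ✗; k=2: TT vs GC ✗; k=3: TTT vs GCT ✗; k=4: CTTT vs GCTT ✗; k=5: GCTTT vs GCTTT ✓; k=6: TGCTTT vs GCTTTG ✗; k=7: ATGCTTT vs GCTTTGA ✗; k=8: AATGCTTT vs GCTTTGAA ✗.
Only k = 5 is perfect, so the longest perfect 3' overlap is 5.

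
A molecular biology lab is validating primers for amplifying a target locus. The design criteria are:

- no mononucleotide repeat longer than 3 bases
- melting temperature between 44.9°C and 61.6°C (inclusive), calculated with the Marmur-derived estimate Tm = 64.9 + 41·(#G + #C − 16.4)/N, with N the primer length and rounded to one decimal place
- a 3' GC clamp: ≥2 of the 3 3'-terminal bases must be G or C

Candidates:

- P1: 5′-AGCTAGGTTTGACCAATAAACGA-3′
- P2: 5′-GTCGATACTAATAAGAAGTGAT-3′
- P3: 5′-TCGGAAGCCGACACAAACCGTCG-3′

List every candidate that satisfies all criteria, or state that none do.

P1 (23 nt, A=9 T=5 G=5 C=4): longest run = 3 ✓; Tm = 64.9 + 41·(9 − 16.4)/23 = 51.7°C ✓; 3' end CGA has 2 G/C ✓ — passes.
P2 (22 nt, A=9 T=6 G=5 C=2): longest run = 2 ✓; Tm = 64.9 + 41·(7 − 16.4)/22 = 47.4°C ✓; 3' end GAT has 1 G/C, need ≥2 ✗ — fails.
P3 (23 nt, A=7 T=2 G=6 C=8): longest run = 3 ✓; Tm = 64.9 + 41·(14 − 16.4)/23 = 60.6°C ✓; 3' end TCG has 2 G/C ✓ — passes.

P1 and P3.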